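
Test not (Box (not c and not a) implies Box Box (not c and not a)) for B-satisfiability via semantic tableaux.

Satisfiable (open branch found)

1. not (Box (not c and not a) implies Box Box (not c and not a)), u
2. Box (not c and not a), u
3. not Box Box (not c and not a), u
4. not c and not a, u
5. not c, u
6. not a, u
7. not Box (not c and not a), v
8. not c and not a, v
9. not c, v
10. not a, v
11. not (not c and not a), w
12. a, w
Accessibility: uRu, uRv, vRu, vRv, vRw, wRv, wRw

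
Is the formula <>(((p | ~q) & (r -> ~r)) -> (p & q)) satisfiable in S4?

Yes, satisfiable

1. <>(((p | ~q) & (r -> ~r)) -> (p & q)), u
2. ((p | ~q) & (r -> ~r)) -> (p & q), v
3. p & q, v
4. p, v
5. q, v
Accessibility: uRu, uRv, vRv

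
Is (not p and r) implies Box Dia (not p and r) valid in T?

Tableau for the negation not ((not p and r) implies Box Dia (not p and r)):
1. not ((not p and r) implies Box Dia (not p and r)), w0
2. not p and r, w0
3. not Box Dia (not p and r), w0
4. not p, w0
5. r, w0
6. not Dia (not p and r), w1
7. not (not p and r), w1
8. not r, w1
Accessibility: w0Rw0, w0Rw1, w1Rw1
The negation has an open branch (countermodel exists).

Not valid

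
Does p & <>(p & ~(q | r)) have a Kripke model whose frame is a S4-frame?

Yes, satisfiable

1. p & <>(p & ~(q | r)), 0
2. p, 0
3. <>(p & ~(q | r)), 0
4. p & ~(q | r), 1
5. p, 1
6. ~(q | r), 1
7. ~q, 1
8. ~r, 1
Accessibility: 0R0, 0R1, 1R1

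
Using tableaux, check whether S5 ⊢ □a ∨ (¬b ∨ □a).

Invalid (countermodel exists)

Tableau for the negation ¬(□a ∨ (¬b ∨ □a)):
1. ¬(□a ∨ (¬b ∨ □a)), 0
2. ¬□a, 0   [¬∨-rule on 1]
3. ¬(¬b ∨ □a), 0   [¬∨-rule on 1]
4. b, 0   [¬∨-rule on 3]
5. ¬a, 1   [¬□-rule on 2: fresh world 1, 0R1]
Accessibility: 0R0, 0R1, 1R0, 1R1
The negation has an open branch (countermodel exists).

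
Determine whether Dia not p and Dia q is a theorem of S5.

Not valid

Tableau for the negation not (Dia not p and Dia q):
1. not (Dia not p and Dia q), u
2. not Dia q, u   [neg-and-rule on 1 (branches; this branch)]
3. not q, u   [neg-Dia-rule on 2 via uRu]
Accessibility: uRu
The negation has an open branch (countermodel exists).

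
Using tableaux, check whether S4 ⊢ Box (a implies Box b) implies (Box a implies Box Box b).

Yes, valid

Tableau for the negation not (Box (a implies Box b) implies (Box a implies Box Box b)):
1. not (Box (a implies Box b) implies (Box a implies Box Box b)), 0
2. Box (a implies Box b), 0   [neg-implies-rule on 1]
3. not (Box a implies Box Box b), 0   [neg-implies-rule on 1]
4. Box a, 0   [neg-implies-rule on 3]
5. not Box Box b, 0   [neg-implies-rule on 3]
6. a implies Box b, 0   [Box-rule on 2 via 0R0]
7. a, 0   [Box-rule on 4 via 0R0]
8. Box b, 0   [implies-rule on 6 (branches; this branch)]
9. b, 0   [Box-rule on 8 via 0R0]
10. not Box b, 1   [neg-Box-rule on 5: fresh world 1, 0R1]
11. a implies Box b, 1   [Box-rule on 2 via 0R1]
12. a, 1   [Box-rule on 4 via 0R1]
13. b, 1   [Box-rule on 8 via 0R1]
14. Box b, 1   [implies-rule on 11 (branches; this branch)]
15. not b, 2   [neg-Box-rule on 10: fresh world 2, 1R2]
16. a implies Box b, 2   [Box-rule on 2 via 0R2]
17. a, 2   [Box-rule on 4 via 0R2]
18. b, 2   [Box-rule on 8 via 0R2]
Accessibility: 0R0, 0R1, 0R2, 1R1, 1R2, 2R2
Branch closes: b and not b both at 2.
Every branch of the negation's tableau closes; the branch above is one of them.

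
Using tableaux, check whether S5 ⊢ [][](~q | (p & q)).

Tableau for the negation ~[][](~q | (p & q)):
1. ~[][](~q | (p & q)), 0
2. ~[](~q | (p & q)), 1
3. ~(~q | (p & q)), 2
4. q, 2
5. ~(p & q), 2
6. ~p, 2
Accessibility: 0R0, 0R1, 0R2, 1R0, 1R1, 1R2, 2R0, 2R1, 2R2
The negation has an open branch (countermodel exists).

Invalid (countermodel exists)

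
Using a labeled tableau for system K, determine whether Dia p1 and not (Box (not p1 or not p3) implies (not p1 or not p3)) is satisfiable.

1. Dia p1 and not (Box (not p1 or not p3) implies (not p1 or not p3)), w0
2. Dia p1, w0
3. not (Box (not p1 or not p3) implies (not p1 or not p3)), w0
4. Box (not p1 or not p3), w0
5. not (not p1 or not p3), w0
6. p1, w0
7. p3, w0
8. p1, w1
9. not p1 or not p3, w1
10. not p3, w1
Accessibility: w0Rw1

Satisfiable (open branch found)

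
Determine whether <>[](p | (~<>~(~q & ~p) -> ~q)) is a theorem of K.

Tableau for the negation ~<>[](p | (~<>~(~q & ~p) -> ~q)):
1. ~<>[](p | (~<>~(~q & ~p) -> ~q)), 0
The negation has an open branch (countermodel exists).

No, not valid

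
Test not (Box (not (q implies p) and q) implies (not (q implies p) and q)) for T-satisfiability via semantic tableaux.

Unsatisfiable (every branch closes)

1. not (Box (not (q implies p) and q) implies (not (q implies p) and q)), 0
2. Box (not (q implies p) and q), 0
3. not (not (q implies p) and q), 0
4. not (q implies p) and q, 0
5. not (q implies p), 0
6. q, 0
7. not p, 0
8. q implies p, 0
9. p, 0
Accessibility: 0R0
Branch closes: p and not p both at 0.
All branches of the tableau close; one closing branch shown above.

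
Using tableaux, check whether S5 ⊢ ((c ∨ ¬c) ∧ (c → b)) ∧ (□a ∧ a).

Tableau for the negation ¬(((c ∨ ¬c) ∧ (c → b)) ∧ (□a ∧ a)):
1. ¬(((c ∨ ¬c) ∧ (c → b)) ∧ (□a ∧ a)), w0
2. ¬(□a ∧ a), w0   [¬∧-rule on 1 (branches; this branch)]
3. ¬a, w0   [¬∧-rule on 2 (branches; this branch)]
Accessibility: w0Rw0
The negation has an open branch (countermodel exists).

Not valid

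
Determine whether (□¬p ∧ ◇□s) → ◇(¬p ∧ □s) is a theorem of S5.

Valid in S5

Tableau for the negation ¬((□¬p ∧ ◇□s) → ◇(¬p ∧ □s)):
1. ¬((□¬p ∧ ◇□s) → ◇(¬p ∧ □s)), w0
2. □¬p ∧ ◇□s, w0   [¬→-rule on 1]
3. ¬◇(¬p ∧ □s), w0   [¬→-rule on 1]
4. □¬p, w0   [∧-rule on 2]
5. ◇□s, w0   [∧-rule on 2]
6. ¬(¬p ∧ □s), w0   [¬◇-rule on 3 via w0Rw0]
7. ¬p, w0   [□-rule on 4 via w0Rw0]
8. ¬□s, w0   [¬∧-rule on 6 (branches; this branch)]
9. □s, w1   [◇-rule on 5: fresh world w1, w0Rw1]
10. ¬(¬p ∧ □s), w1   [¬◇-rule on 3 via w0Rw1]
11. ¬p, w1   [□-rule on 4 via w0Rw1]
12. s, w0   [□-rule on 9 via w1Rw0]
13. s, w1   [□-rule on 9 via w1Rw1]
14. ¬□s, w1   [¬∧-rule on 10 (branches; this branch)]
15. ¬s, w2   [¬□-rule on 8: fresh world w2, w0Rw2]
16. ¬(¬p ∧ □s), w2   [¬◇-rule on 3 via w0Rw2]
17. ¬p, w2   [□-rule on 4 via w0Rw2]
18. s, w2   [□-rule on 9 via w1Rw2]
Accessibility: w0Rw0, w0Rw1, w0Rw2, w1Rw0, w1Rw1, w1Rw2, w2Rw0, w2Rw1, w2Rw2
Branch closes: s and ¬s both at w2.
All branches of the negation close; one closing branch shown above.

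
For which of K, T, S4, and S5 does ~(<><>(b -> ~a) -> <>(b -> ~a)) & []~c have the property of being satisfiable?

T-tableau for the formula:
1. ~(<><>(b -> ~a) -> <>(b -> ~a)) & []~c, 0
2. ~(<><>(b -> ~a) -> <>(b -> ~a)), 0   [&-rule on 1]
3. []~c, 0   [&-rule on 1]
4. <><>(b -> ~a), 0   [~->-rule on 2]
5. ~<>(b -> ~a), 0   [~->-rule on 2]
6. ~c, 0   [[]-rule on 3 via 0R0]
7. ~(b -> ~a), 0   [~<>-rule on 5 via 0R0]
8. b, 0   [~->-rule on 7]
9. a, 0   [~->-rule on 7]
10. <>(b -> ~a), 1   [<>-rule on 4: fresh world 1, 0R1]
11. ~c, 1   [[]-rule on 3 via 0R1]
12. ~(b -> ~a), 1   [~<>-rule on 5 via 0R1]
13. b, 1   [~->-rule on 12]
14. a, 1   [~->-rule on 12]
15. b -> ~a, 2   [<>-rule on 10: fresh world 2, 1R2]
16. ~a, 2   [->-rule on 15 (branches; this branch)]
Accessibility: 0R0, 0R1, 1R1, 1R2, 2R2
Complete open branch: satisfiable in T, hence also in K (this T-model is also a K-model).
S4-tableau for the formula:
1. ~(<><>(b -> ~a) -> <>(b -> ~a)) & []~c, 0
2. ~(<><>(b -> ~a) -> <>(b -> ~a)), 0   [&-rule on 1]
3. []~c, 0   [&-rule on 1]
4. <><>(b -> ~a), 0   [~->-rule on 2]
5. ~<>(b -> ~a), 0   [~->-rule on 2]
6. ~c, 0   [[]-rule on 3 via 0R0]
7. ~(b -> ~a), 0   [~<>-rule on 5 via 0R0]
8. b, 0   [~->-rule on 7]
9. a, 0   [~->-rule on 7]
10. <>(b -> ~a), 1   [<>-rule on 4: fresh world 1, 0R1]
11. ~c, 1   [[]-rule on 3 via 0R1]
12. ~(b -> ~a), 1   [~<>-rule on 5 via 0R1]
13. b, 1   [~->-rule on 12]
14. a, 1   [~->-rule on 12]
15. b -> ~a, 2   [<>-rule on 10: fresh world 2, 1R2]
16. ~c, 2   [[]-rule on 3 via 0R2]
17. ~(b -> ~a), 2   [~<>-rule on 5 via 0R2]
18. b, 2   [~->-rule on 17]
19. a, 2   [~->-rule on 17]
20. ~a, 2   [->-rule on 15 (branches; this branch)]
Accessibility: 0R0, 0R1, 0R2, 1R1, 1R2, 2R2
Branch closes: a and ~a both at 2.
Every branch closes (one shown): unsatisfiable in S4, hence also in S5 (every S5-frame is an S4-frame).

K, T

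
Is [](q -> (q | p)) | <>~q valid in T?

Tableau for the negation ~([](q -> (q | p)) | <>~q):
1. ~([](q -> (q | p)) | <>~q), u
2. ~[](q -> (q | p)), u
3. ~<>~q, u
4. q, u
5. ~(q -> (q | p)), v
6. q, v
7. ~(q | p), v
8. ~q, v
9. ~p, v
Accessibility: uRu, uRv, vRv
Branch closes: q and ~q both at v.
All branches of the negation close; one closing branch shown above.

Valid in T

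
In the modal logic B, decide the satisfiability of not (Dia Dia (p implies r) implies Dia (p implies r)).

Satisfiable

1. not (Dia Dia (p implies r) implies Dia (p implies r)), w0
2. Dia Dia (p implies r), w0
3. not Dia (p implies r), w0
4. not (p implies r), w0
5. p, w0
6. not r, w0
7. Dia (p implies r), w1
8. not (p implies r), w1
9. p, w1
10. not r, w1
11. p implies r, w2
12. r, w2
Accessibility: w0Rw0, w0Rw1, w1Rw0, w1Rw1, w1Rw2, w2Rw1, w2Rw2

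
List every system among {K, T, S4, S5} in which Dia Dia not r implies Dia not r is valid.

S4, S5

S4-tableau for the negation not (Dia Dia not r implies Dia not r):
1. not (Dia Dia not r implies Dia not r), u
2. Dia Dia not r, u
3. not Dia not r, u
4. r, u
5. Dia not r, v
6. r, v
7. not r, w
8. r, w
Accessibility: uRu, uRv, uRw, vRv, vRw, wRw
Branch closes: r and not r both at w.
Every branch closes (one shown): valid in S4, hence also in S5 (every theorem of S4 is a theorem of S5).
T-tableau for the negation not (Dia Dia not r implies Dia not r):
1. not (Dia Dia not r implies Dia not r), u
2. Dia Dia not r, u
3. not Dia not r, u
4. r, u
5. Dia not r, v
6. r, v
7. not r, w
Accessibility: uRu, uRv, vRv, vRw, wRw
Complete open branch: countermodel on a T-frame, so not valid in T, nor in K (the same frame is also a K-frame).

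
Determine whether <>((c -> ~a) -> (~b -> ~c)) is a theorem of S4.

Tableau for the negation ~<>((c -> ~a) -> (~b -> ~c)):
1. ~<>((c -> ~a) -> (~b -> ~c)), u
2. ~((c -> ~a) -> (~b -> ~c)), u   [~<>-rule on 1 via uRu]
3. c -> ~a, u   [~->-rule on 2]
4. ~(~b -> ~c), u   [~->-rule on 2]
5. ~b, u   [~->-rule on 4]
6. c, u   [~->-rule on 4]
7. ~a, u   [->-rule on 3 (branches; this branch)]
Accessibility: uRu
The negation has an open branch (countermodel exists).

Invalid (countermodel exists)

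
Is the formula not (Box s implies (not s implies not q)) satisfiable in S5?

Unsatisfiable

1. not (Box s implies (not s implies not q)), 0
2. Box s, 0
3. not (not s implies not q), 0
4. not s, 0
5. q, 0
6. s, 0
Accessibility: 0R0
Branch closes: s and not s both at 0.
(One branch shown.) All branches close.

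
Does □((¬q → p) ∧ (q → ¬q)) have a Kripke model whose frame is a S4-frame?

1. □((¬q → p) ∧ (q → ¬q)), w0
2. (¬q → p) ∧ (q → ¬q), w0
3. ¬q → p, w0
4. q → ¬q, w0
5. p, w0
6. ¬q, w0
Accessibility: w0Rw0

Satisfiable (open branch found)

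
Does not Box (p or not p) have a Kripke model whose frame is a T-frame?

No, unsatisfiable

1. not Box (p or not p), u
2. not (p or not p), v
3. not p, v
4. p, v
Accessibility: uRu, uRv, vRv
Branch closes: p and not p both at v.
All branches of the tableau close; one closing branch shown above.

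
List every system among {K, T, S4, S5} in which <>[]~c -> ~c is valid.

S5

S5-tableau for the negation ~(<>[]~c -> ~c):
1. ~(<>[]~c -> ~c), 0
2. <>[]~c, 0
3. c, 0
4. []~c, 1
5. ~c, 0
Accessibility: 0R0, 0R1, 1R0, 1R1
Branch closes: c and ~c both at 0.
Every branch closes (one shown): valid in S5.
S4-tableau for the negation ~(<>[]~c -> ~c):
1. ~(<>[]~c -> ~c), 0
2. <>[]~c, 0
3. c, 0
4. []~c, 1
5. ~c, 1
Accessibility: 0R0, 0R1, 1R1
Complete open branch: countermodel on an S4-frame, so not valid in S4, nor in K, T (the same frame is also a K-frame and a T-frame).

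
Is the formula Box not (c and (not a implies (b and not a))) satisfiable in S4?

1. Box not (c and (not a implies (b and not a))), 0
2. not (c and (not a implies (b and not a))), 0
3. not (not a implies (b and not a)), 0
4. not a, 0
5. not (b and not a), 0
6. not b, 0
Accessibility: 0R0

Satisfiable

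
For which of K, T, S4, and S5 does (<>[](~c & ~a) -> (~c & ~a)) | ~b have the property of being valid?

S4-tableau for the negation ~((<>[](~c & ~a) -> (~c & ~a)) | ~b):
1. ~((<>[](~c & ~a) -> (~c & ~a)) | ~b), u
2. ~(<>[](~c & ~a) -> (~c & ~a)), u
3. b, u
4. <>[](~c & ~a), u
5. ~(~c & ~a), u
6. a, u
7. [](~c & ~a), v
8. ~c & ~a, v
9. ~c, v
10. ~a, v
Accessibility: uRu, uRv, vRv
Complete open branch: countermodel on an S4-frame, so not valid in S4, nor in K, T (the same frame is also a K-frame and a T-frame).
S5-tableau for the negation ~((<>[](~c & ~a) -> (~c & ~a)) | ~b):
1. ~((<>[](~c & ~a) -> (~c & ~a)) | ~b), u
2. ~(<>[](~c & ~a) -> (~c & ~a)), u
3. b, u
4. <>[](~c & ~a), u
5. ~(~c & ~a), u
6. a, u
7. [](~c & ~a), v
8. ~c & ~a, u
9. ~c, u
10. ~a, u
Accessibility: uRu, uRv, vRu, vRv
Branch closes: a and ~a both at u.
Every branch closes (one shown): valid in S5.

S5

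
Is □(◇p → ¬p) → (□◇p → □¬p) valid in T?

Valid

Tableau for the negation ¬(□(◇p → ¬p) → (□◇p → □¬p)):
1. ¬(□(◇p → ¬p) → (□◇p → □¬p)), w0
2. □(◇p → ¬p), w0
3. ¬(□◇p → □¬p), w0
4. □◇p, w0
5. ¬□¬p, w0
6. ◇p → ¬p, w0
7. ◇p, w0
8. ¬p, w0
9. p, w1
10. ◇p → ¬p, w1
11. ◇p, w1
12. ¬◇p, w1
13. ¬p, w1
Accessibility: w0Rw0, w0Rw1, w1Rw1
Branch closes: p and ¬p both at w1.
All branches of the negation close; one closing branch shown above.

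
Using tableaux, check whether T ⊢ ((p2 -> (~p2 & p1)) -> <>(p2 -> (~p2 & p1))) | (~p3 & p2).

Tableau for the negation ~(((p2 -> (~p2 & p1)) -> <>(p2 -> (~p2 & p1))) | (~p3 & p2)):
1. ~(((p2 -> (~p2 & p1)) -> <>(p2 -> (~p2 & p1))) | (~p3 & p2)), 0
2. ~((p2 -> (~p2 & p1)) -> <>(p2 -> (~p2 & p1))), 0
3. ~(~p3 & p2), 0
4. p2 -> (~p2 & p1), 0
5. ~<>(p2 -> (~p2 & p1)), 0
6. ~(p2 -> (~p2 & p1)), 0
7. p2, 0
8. ~(~p2 & p1), 0
9. p3, 0
10. ~p2 & p1, 0
11. ~p2, 0
12. p1, 0
Accessibility: 0R0
Branch closes: p2 and ~p2 both at 0.
All branches of the negation close; one closing branch shown above.

Valid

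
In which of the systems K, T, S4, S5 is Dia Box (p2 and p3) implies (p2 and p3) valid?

S5

S4-tableau for the negation not (Dia Box (p2 and p3) implies (p2 and p3)):
1. not (Dia Box (p2 and p3) implies (p2 and p3)), w0
2. Dia Box (p2 and p3), w0
3. not (p2 and p3), w0
4. not p3, w0
5. Box (p2 and p3), w1
6. p2 and p3, w1
7. p2, w1
8. p3, w1
Accessibility: w0Rw0, w0Rw1, w1Rw1
Complete open branch: countermodel on an S4-frame, so not valid in S4, nor in K, T (the same frame is also a K-frame and a T-frame).
S5-tableau for the negation not (Dia Box (p2 and p3) implies (p2 and p3)):
1. not (Dia Box (p2 and p3) implies (p2 and p3)), w0
2. Dia Box (p2 and p3), w0
3. not (p2 and p3), w0
4. not p3, w0
5. Box (p2 and p3), w1
6. p2 and p3, w0
7. p2, w0
8. p3, w0
Accessibility: w0Rw0, w0Rw1, w1Rw0, w1Rw1
Branch closes: p3 and not p3 both at w0.
Every branch closes (one shown): valid in S5.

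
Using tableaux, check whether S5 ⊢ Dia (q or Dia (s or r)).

Not valid

Tableau for the negation not Dia (q or Dia (s or r)):
1. not Dia (q or Dia (s or r)), 0
2. not (q or Dia (s or r)), 0
3. not q, 0
4. not Dia (s or r), 0
5. not (s or r), 0
6. not s, 0
7. not r, 0
Accessibility: 0R0
The negation has an open branch (countermodel exists).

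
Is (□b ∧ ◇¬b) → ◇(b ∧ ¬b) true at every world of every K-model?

Tableau for the negation ¬((□b ∧ ◇¬b) → ◇(b ∧ ¬b)):
1. ¬((□b ∧ ◇¬b) → ◇(b ∧ ¬b)), w0
2. □b ∧ ◇¬b, w0
3. ¬◇(b ∧ ¬b), w0
4. □b, w0
5. ◇¬b, w0
6. ¬b, w1
7. ¬(b ∧ ¬b), w1
8. b, w1
Accessibility: w0Rw1
Branch closes: b and ¬b both at w1.
Every branch of the negation's tableau closes; the branch above is one of them.

Valid in K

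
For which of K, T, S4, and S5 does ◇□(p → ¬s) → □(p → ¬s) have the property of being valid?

S4-tableau for the negation ¬(◇□(p → ¬s) → □(p → ¬s)):
1. ¬(◇□(p → ¬s) → □(p → ¬s)), 0
2. ◇□(p → ¬s), 0
3. ¬□(p → ¬s), 0
4. □(p → ¬s), 1
5. p → ¬s, 1
6. ¬s, 1
7. ¬(p → ¬s), 2
8. p, 2
9. s, 2
Accessibility: 0R0, 0R1, 0R2, 1R1, 2R2
Complete open branch: countermodel on an S4-frame, so not valid in S4, nor in K, T (the same frame is also a K-frame and a T-frame).
S5-tableau for the negation ¬(◇□(p → ¬s) → □(p → ¬s)):
1. ¬(◇□(p → ¬s) → □(p → ¬s)), 0
2. ◇□(p → ¬s), 0
3. ¬□(p → ¬s), 0
4. □(p → ¬s), 1
5. p → ¬s, 0
6. p → ¬s, 1
7. ¬s, 0
8. ¬s, 1
9. ¬(p → ¬s), 2
10. p, 2
11. s, 2
12. p → ¬s, 2
13. ¬s, 2
Accessibility: 0R0, 0R1, 0R2, 1R0, 1R1, 1R2, 2R0, 2R1, 2R2
Branch closes: s and ¬s both at 2.
Every branch closes (one shown): valid in S5.

S5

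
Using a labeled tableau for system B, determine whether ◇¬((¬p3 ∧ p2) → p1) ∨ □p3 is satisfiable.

Satisfiable

1. ◇¬((¬p3 ∧ p2) → p1) ∨ □p3, w0
2. □p3, w0
3. p3, w0
Accessibility: w0Rw0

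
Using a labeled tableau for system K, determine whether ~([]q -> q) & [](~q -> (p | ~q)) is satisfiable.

Satisfiable (open branch found)

1. ~([]q -> q) & [](~q -> (p | ~q)), 0
2. ~([]q -> q), 0
3. [](~q -> (p | ~q)), 0
4. []q, 0
5. ~q, 0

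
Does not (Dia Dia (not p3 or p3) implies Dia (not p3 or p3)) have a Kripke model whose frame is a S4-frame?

Unsatisfiable (every branch closes)

1. not (Dia Dia (not p3 or p3) implies Dia (not p3 or p3)), u
2. Dia Dia (not p3 or p3), u
3. not Dia (not p3 or p3), u
4. not (not p3 or p3), u
5. p3, u
6. not p3, u
Accessibility: uRu
Branch closes: p3 and not p3 both at u.
Every branch closes; the branch above is one of them.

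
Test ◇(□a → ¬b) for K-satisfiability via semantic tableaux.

1. ◇(□a → ¬b), 0
2. □a → ¬b, 1
3. ¬b, 1
Accessibility: 0R1

Yes, satisfiable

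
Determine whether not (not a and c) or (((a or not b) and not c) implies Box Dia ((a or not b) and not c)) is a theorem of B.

Tableau for the negation not (not (not a and c) or (((a or not b) and not c) implies Box Dia ((a or not b) and not c))):
1. not (not (not a and c) or (((a or not b) and not c) implies Box Dia ((a or not b) and not c))), 0
2. not a and c, 0
3. not (((a or not b) and not c) implies Box Dia ((a or not b) and not c)), 0
4. not a, 0
5. c, 0
6. (a or not b) and not c, 0
7. not Box Dia ((a or not b) and not c), 0
8. a or not b, 0
9. not c, 0
Accessibility: 0R0
Branch closes: c and not c both at 0.
Every branch of the negation's tableau closes; the branch above is one of them.

Yes, valid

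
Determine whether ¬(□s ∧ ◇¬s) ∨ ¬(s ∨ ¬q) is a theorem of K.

Yes, valid

Tableau for the negation ¬(¬(□s ∧ ◇¬s) ∨ ¬(s ∨ ¬q)):
1. ¬(¬(□s ∧ ◇¬s) ∨ ¬(s ∨ ¬q)), 0
2. □s ∧ ◇¬s, 0
3. s ∨ ¬q, 0
4. □s, 0
5. ◇¬s, 0
6. ¬q, 0
7. ¬s, 1
8. s, 1
Accessibility: 0R1
Branch closes: s and ¬s both at 1.
All branches of the negation close; one closing branch shown above.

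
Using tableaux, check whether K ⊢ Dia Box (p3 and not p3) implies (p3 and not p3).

No, not valid

Tableau for the negation not (Dia Box (p3 and not p3) implies (p3 and not p3)):
1. not (Dia Box (p3 and not p3) implies (p3 and not p3)), 0
2. Dia Box (p3 and not p3), 0   [neg-implies-rule on 1]
3. not (p3 and not p3), 0   [neg-implies-rule on 1]
4. p3, 0   [neg-and-rule on 3 (branches; this branch)]
5. Box (p3 and not p3), 1   [Dia-rule on 2: fresh world 1, 0R1]
Accessibility: 0R1
The negation has an open branch (countermodel exists).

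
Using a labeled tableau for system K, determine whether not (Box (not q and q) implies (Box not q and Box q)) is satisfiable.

1. not (Box (not q and q) implies (Box not q and Box q)), u
2. Box (not q and q), u
3. not (Box not q and Box q), u
4. not Box q, u
5. not q, v
6. not q and q, v
7. q, v
Accessibility: uRv
Branch closes: q and not q both at v.
(One branch shown.) All branches close.

Unsatisfiable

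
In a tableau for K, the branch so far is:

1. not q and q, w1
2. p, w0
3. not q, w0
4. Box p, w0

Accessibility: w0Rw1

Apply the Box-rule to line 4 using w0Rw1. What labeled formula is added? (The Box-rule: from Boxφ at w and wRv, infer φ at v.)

p, w1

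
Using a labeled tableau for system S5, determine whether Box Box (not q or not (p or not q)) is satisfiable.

Satisfiable

1. Box Box (not q or not (p or not q)), w0
2. Box (not q or not (p or not q)), w0
3. not q or not (p or not q), w0
4. not (p or not q), w0
5. not p, w0
6. q, w0
Accessibility: w0Rw0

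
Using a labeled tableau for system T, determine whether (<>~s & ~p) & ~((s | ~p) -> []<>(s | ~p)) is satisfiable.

Yes, satisfiable

1. (<>~s & ~p) & ~((s | ~p) -> []<>(s | ~p)), u
2. <>~s & ~p, u   [&-rule on 1]
3. ~((s | ~p) -> []<>(s | ~p)), u   [&-rule on 1]
4. <>~s, u   [&-rule on 2]
5. ~p, u   [&-rule on 2]
6. s | ~p, u   [~->-rule on 3]
7. ~[]<>(s | ~p), u   [~->-rule on 3]
8. ~s, v   [<>-rule on 4: fresh world v, uRv]
9. ~<>(s | ~p), w   [~[]-rule on 7: fresh world w, uRw]
10. ~(s | ~p), w   [~<>-rule on 9 via wRw]
11. ~s, w   [~|-rule on 10]
12. p, w   [~|-rule on 10]
Accessibility: uRu, uRv, uRw, vRv, wRw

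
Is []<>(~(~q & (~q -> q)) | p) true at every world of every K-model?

No, not valid

Tableau for the negation ~[]<>(~(~q & (~q -> q)) | p):
1. ~[]<>(~(~q & (~q -> q)) | p), u
2. ~<>(~(~q & (~q -> q)) | p), v
Accessibility: uRv
The negation has an open branch (countermodel exists).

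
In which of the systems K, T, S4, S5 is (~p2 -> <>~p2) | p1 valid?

T, S4, S5

K-tableau for the negation ~((~p2 -> <>~p2) | p1):
1. ~((~p2 -> <>~p2) | p1), u
2. ~(~p2 -> <>~p2), u   [~|-rule on 1]
3. ~p1, u   [~|-rule on 1]
4. ~p2, u   [~->-rule on 2]
5. ~<>~p2, u   [~->-rule on 2]
Complete open branch: countermodel on a K-frame, so not valid in K.
T-tableau for the negation ~((~p2 -> <>~p2) | p1):
1. ~((~p2 -> <>~p2) | p1), u
2. ~(~p2 -> <>~p2), u   [~|-rule on 1]
3. ~p1, u   [~|-rule on 1]
4. ~p2, u   [~->-rule on 2]
5. ~<>~p2, u   [~->-rule on 2]
6. p2, u   [~<>-rule on 5 via uRu]
Accessibility: uRu
Branch closes: p2 and ~p2 both at u.
Every branch closes (one shown): valid in T, hence also in S4, S5 (every theorem of T is a theorem of S4 and S5).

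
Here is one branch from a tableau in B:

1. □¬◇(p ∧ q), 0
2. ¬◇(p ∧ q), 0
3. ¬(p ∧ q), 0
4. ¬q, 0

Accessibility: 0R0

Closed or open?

No atom appears with both signs at the same world.

No, open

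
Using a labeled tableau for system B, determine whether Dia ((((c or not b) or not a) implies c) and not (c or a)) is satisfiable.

No, unsatisfiable

1. Dia ((((c or not b) or not a) implies c) and not (c or a)), u
2. (((c or not b) or not a) implies c) and not (c or a), v
3. ((c or not b) or not a) implies c, v
4. not (c or a), v
5. not c, v
6. not a, v
7. not ((c or not b) or not a), v
8. not (c or not b), v
9. a, v
Accessibility: uRu, uRv, vRu, vRv
Branch closes: a and not a both at v.
All branches of the tableau close; one closing branch shown above.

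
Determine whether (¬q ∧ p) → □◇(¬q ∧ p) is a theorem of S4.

Tableau for the negation ¬((¬q ∧ p) → □◇(¬q ∧ p)):
1. ¬((¬q ∧ p) → □◇(¬q ∧ p)), u
2. ¬q ∧ p, u
3. ¬□◇(¬q ∧ p), u
4. ¬q, u
5. p, u
6. ¬◇(¬q ∧ p), v
7. ¬(¬q ∧ p), v
8. ¬p, v
Accessibility: uRu, uRv, vRv
The negation has an open branch (countermodel exists).

Invalid (countermodel exists)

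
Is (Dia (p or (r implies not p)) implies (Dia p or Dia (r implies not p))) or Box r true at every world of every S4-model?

Tableau for the negation not ((Dia (p or (r implies not p)) implies (Dia p or Dia (r implies not p))) or Box r):
1. not ((Dia (p or (r implies not p)) implies (Dia p or Dia (r implies not p))) or Box r), u
2. not (Dia (p or (r implies not p)) implies (Dia p or Dia (r implies not p))), u
3. not Box r, u
4. Dia (p or (r implies not p)), u
5. not (Dia p or Dia (r implies not p)), u
6. not Dia p, u
7. not Dia (r implies not p), u
8. not p, u
9. not (r implies not p), u
10. r, u
11. p, u
Accessibility: uRu
Branch closes: p and not p both at u.
Every branch of the negation's tableau closes; the branch above is one of them.

Valid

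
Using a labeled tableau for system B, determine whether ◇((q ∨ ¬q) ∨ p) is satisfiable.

1. ◇((q ∨ ¬q) ∨ p), 0
2. (q ∨ ¬q) ∨ p, 1   [◇-rule on 1: fresh world 1, 0R1]
3. p, 1   [∨-rule on 2 (branches; this branch)]
Accessibility: 0R0, 0R1, 1R0, 1R1

Yes, satisfiable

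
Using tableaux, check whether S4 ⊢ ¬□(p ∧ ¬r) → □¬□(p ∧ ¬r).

Not valid

Tableau for the negation ¬(¬□(p ∧ ¬r) → □¬□(p ∧ ¬r)):
1. ¬(¬□(p ∧ ¬r) → □¬□(p ∧ ¬r)), w0
2. ¬□(p ∧ ¬r), w0
3. ¬□¬□(p ∧ ¬r), w0
4. ¬(p ∧ ¬r), w1
5. r, w1
6. □(p ∧ ¬r), w2
7. p ∧ ¬r, w2
8. p, w2
9. ¬r, w2
Accessibility: w0Rw0, w0Rw1, w0Rw2, w1Rw1, w2Rw2
The negation has an open branch (countermodel exists).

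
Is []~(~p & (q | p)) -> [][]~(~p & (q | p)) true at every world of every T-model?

No, not valid

Tableau for the negation ~([]~(~p & (q | p)) -> [][]~(~p & (q | p))):
1. ~([]~(~p & (q | p)) -> [][]~(~p & (q | p))), u
2. []~(~p & (q | p)), u
3. ~[][]~(~p & (q | p)), u
4. ~(~p & (q | p)), u
5. ~(q | p), u
6. ~q, u
7. ~p, u
8. ~[]~(~p & (q | p)), v
9. ~(~p & (q | p)), v
10. ~(q | p), v
11. ~q, v
12. ~p, v
13. ~p & (q | p), w
14. ~p, w
15. q | p, w
16. q, w
Accessibility: uRu, uRv, vRv, vRw, wRw
The negation has an open branch (countermodel exists).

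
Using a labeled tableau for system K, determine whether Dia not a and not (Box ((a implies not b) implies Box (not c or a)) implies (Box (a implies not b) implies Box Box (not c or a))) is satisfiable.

1. Dia not a and not (Box ((a implies not b) implies Box (not c or a)) implies (Box (a implies not b) implies Box Box (not c or a))), 0
2. Dia not a, 0   [and-rule on 1]
3. not (Box ((a implies not b) implies Box (not c or a)) implies (Box (a implies not b) implies Box Box (not c or a))), 0   [and-rule on 1]
4. Box ((a implies not b) implies Box (not c or a)), 0   [neg-implies-rule on 3]
5. not (Box (a implies not b) implies Box Box (not c or a)), 0   [neg-implies-rule on 3]
6. Box (a implies not b), 0   [neg-implies-rule on 5]
7. not Box Box (not c or a), 0   [neg-implies-rule on 5]
8. not a, 1   [Dia-rule on 2: fresh world 1, 0R1]
9. (a implies not b) implies Box (not c or a), 1   [Box-rule on 4 via 0R1]
10. a implies not b, 1   [Box-rule on 6 via 0R1]
11. Box (not c or a), 1   [implies-rule on 9 (branches; this branch)]
12. not b, 1   [implies-rule on 10 (branches; this branch)]
13. not Box (not c or a), 2   [neg-Box-rule on 7: fresh world 2, 0R2]
14. (a implies not b) implies Box (not c or a), 2   [Box-rule on 4 via 0R2]
15. a implies not b, 2   [Box-rule on 6 via 0R2]
16. Box (not c or a), 2   [implies-rule on 14 (branches; this branch)]
17. not b, 2   [implies-rule on 15 (branches; this branch)]
18. not (not c or a), 3   [neg-Box-rule on 13: fresh world 3, 2R3]
19. c, 3   [neg-or-rule on 18]
20. not a, 3   [neg-or-rule on 18]
21. not c or a, 3   [Box-rule on 16 via 2R3]
22. a, 3   [or-rule on 21 (branches; this branch)]
Accessibility: 0R1, 0R2, 2R3
Branch closes: a and not a both at 3.
(One branch shown.) All branches close.

No, unsatisfiable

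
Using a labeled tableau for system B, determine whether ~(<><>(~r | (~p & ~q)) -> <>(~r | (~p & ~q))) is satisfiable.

Satisfiable (open branch found)

1. ~(<><>(~r | (~p & ~q)) -> <>(~r | (~p & ~q))), u
2. <><>(~r | (~p & ~q)), u
3. ~<>(~r | (~p & ~q)), u
4. ~(~r | (~p & ~q)), u
5. r, u
6. ~(~p & ~q), u
7. q, u
8. <>(~r | (~p & ~q)), v
9. ~(~r | (~p & ~q)), v
10. r, v
11. ~(~p & ~q), v
12. q, v
13. ~r | (~p & ~q), w
14. ~p & ~q, w
15. ~p, w
16. ~q, w
Accessibility: uRu, uRv, vRu, vRv, vRw, wRv, wRw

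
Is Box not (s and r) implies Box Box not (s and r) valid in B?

Tableau for the negation not (Box not (s and r) implies Box Box not (s and r)):
1. not (Box not (s and r) implies Box Box not (s and r)), u
2. Box not (s and r), u
3. not Box Box not (s and r), u
4. not (s and r), u
5. not r, u
6. not Box not (s and r), v
7. not (s and r), v
8. not r, v
9. s and r, w
10. s, w
11. r, w
Accessibility: uRu, uRv, vRu, vRv, vRw, wRv, wRw
The negation has an open branch (countermodel exists).

Not valid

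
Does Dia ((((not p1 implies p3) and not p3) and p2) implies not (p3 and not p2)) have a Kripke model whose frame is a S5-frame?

1. Dia ((((not p1 implies p3) and not p3) and p2) implies not (p3 and not p2)), 0
2. (((not p1 implies p3) and not p3) and p2) implies not (p3 and not p2), 1
3. not (p3 and not p2), 1
4. p2, 1
Accessibility: 0R0, 0R1, 1R0, 1R1

Yes, satisfiable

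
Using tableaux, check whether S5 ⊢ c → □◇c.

Valid

Tableau for the negation ¬(c → □◇c):
1. ¬(c → □◇c), u
2. c, u
3. ¬□◇c, u
4. ¬◇c, v
5. ¬c, u
Accessibility: uRu, uRv, vRu, vRv
Branch closes: c and ¬c both at u.
All branches of the negation close; one closing branch shown above.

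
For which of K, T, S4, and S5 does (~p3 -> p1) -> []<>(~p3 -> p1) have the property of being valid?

S5-tableau for the negation ~((~p3 -> p1) -> []<>(~p3 -> p1)):
1. ~((~p3 -> p1) -> []<>(~p3 -> p1)), u
2. ~p3 -> p1, u
3. ~[]<>(~p3 -> p1), u
4. p1, u
5. ~<>(~p3 -> p1), v
6. ~(~p3 -> p1), u
7. ~p3, u
8. ~p1, u
Accessibility: uRu, uRv, vRu, vRv
Branch closes: p1 and ~p1 both at u.
Every branch closes (one shown): valid in S5.
S4-tableau for the negation ~((~p3 -> p1) -> []<>(~p3 -> p1)):
1. ~((~p3 -> p1) -> []<>(~p3 -> p1)), u
2. ~p3 -> p1, u
3. ~[]<>(~p3 -> p1), u
4. p1, u
5. ~<>(~p3 -> p1), v
6. ~(~p3 -> p1), v
7. ~p3, v
8. ~p1, v
Accessibility: uRu, uRv, vRv
Complete open branch: countermodel on an S4-frame, so not valid in S4, nor in K, T (the same frame is also a K-frame and a T-frame).

S5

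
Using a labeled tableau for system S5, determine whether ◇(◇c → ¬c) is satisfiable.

Satisfiable

1. ◇(◇c → ¬c), w0
2. ◇c → ¬c, w1   [◇-rule on 1: fresh world w1, w0Rw1]
3. ¬c, w1   [→-rule on 2 (branches; this branch)]
Accessibility: w0Rw0, w0Rw1, w1Rw0, w1Rw1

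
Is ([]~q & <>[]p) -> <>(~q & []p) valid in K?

Tableau for the negation ~(([]~q & <>[]p) -> <>(~q & []p)):
1. ~(([]~q & <>[]p) -> <>(~q & []p)), 0
2. []~q & <>[]p, 0
3. ~<>(~q & []p), 0
4. []~q, 0
5. <>[]p, 0
6. []p, 1
7. ~(~q & []p), 1
8. ~q, 1
9. ~[]p, 1
10. ~p, 2
11. p, 2
Accessibility: 0R1, 1R2
Branch closes: p and ~p both at 2.
Every branch of the negation's tableau closes; the branch above is one of them.

Valid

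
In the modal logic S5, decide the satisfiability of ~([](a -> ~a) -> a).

Satisfiable

1. ~([](a -> ~a) -> a), w0
2. [](a -> ~a), w0   [~->-rule on 1]
3. ~a, w0   [~->-rule on 1]
4. a -> ~a, w0   [[]-rule on 2 via w0Rw0]
Accessibility: w0Rw0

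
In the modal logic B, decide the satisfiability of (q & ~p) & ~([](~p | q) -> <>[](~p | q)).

1. (q & ~p) & ~([](~p | q) -> <>[](~p | q)), 0
2. q & ~p, 0   [&-rule on 1]
3. ~([](~p | q) -> <>[](~p | q)), 0   [&-rule on 1]
4. q, 0   [&-rule on 2]
5. ~p, 0   [&-rule on 2]
6. [](~p | q), 0   [~->-rule on 3]
7. ~<>[](~p | q), 0   [~->-rule on 3]
8. ~p | q, 0   [[]-rule on 6 via 0R0]
9. ~[](~p | q), 0   [~<>-rule on 7 via 0R0]
10. ~(~p | q), 1   [~[]-rule on 9: fresh world 1, 0R1]
11. p, 1   [~|-rule on 10]
12. ~q, 1   [~|-rule on 10]
13. ~p | q, 1   [[]-rule on 6 via 0R1]
14. ~[](~p | q), 1   [~<>-rule on 7 via 0R1]
15. q, 1   [|-rule on 13 (branches; this branch)]
Accessibility: 0R0, 0R1, 1R0, 1R1
Branch closes: q and ~q both at 1.
All branches of the tableau close; one closing branch shown above.

Unsatisfiable (every branch closes)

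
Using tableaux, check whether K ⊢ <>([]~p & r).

Not valid

Tableau for the negation ~<>([]~p & r):
1. ~<>([]~p & r), 0
The negation has an open branch (countermodel exists).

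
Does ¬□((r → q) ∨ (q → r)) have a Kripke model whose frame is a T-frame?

1. ¬□((r → q) ∨ (q → r)), 0
2. ¬((r → q) ∨ (q → r)), 1
3. ¬(r → q), 1
4. ¬(q → r), 1
5. r, 1
6. ¬q, 1
7. q, 1
8. ¬r, 1
Accessibility: 0R0, 0R1, 1R1
Branch closes: q and ¬q both at 1.
Every branch closes; the branch above is one of them.

Unsatisfiable (every branch closes)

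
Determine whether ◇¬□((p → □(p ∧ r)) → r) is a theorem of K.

Invalid (countermodel exists)

Tableau for the negation ¬◇¬□((p → □(p ∧ r)) → r):
1. ¬◇¬□((p → □(p ∧ r)) → r), 0
The negation has an open branch (countermodel exists).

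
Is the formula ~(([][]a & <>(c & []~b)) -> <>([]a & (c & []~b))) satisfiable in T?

Unsatisfiable

1. ~(([][]a & <>(c & []~b)) -> <>([]a & (c & []~b))), w0
2. [][]a & <>(c & []~b), w0   [~->-rule on 1]
3. ~<>([]a & (c & []~b)), w0   [~->-rule on 1]
4. [][]a, w0   [&-rule on 2]
5. <>(c & []~b), w0   [&-rule on 2]
6. ~([]a & (c & []~b)), w0   [~<>-rule on 3 via w0Rw0]
7. []a, w0   [[]-rule on 4 via w0Rw0]
8. a, w0   [[]-rule on 7 via w0Rw0]
9. ~(c & []~b), w0   [~&-rule on 6 (branches; this branch)]
10. ~[]~b, w0   [~&-rule on 9 (branches; this branch)]
11. c & []~b, w1   [<>-rule on 5: fresh world w1, w0Rw1]
12. c, w1   [&-rule on 11]
13. []~b, w1   [&-rule on 11]
14. ~([]a & (c & []~b)), w1   [~<>-rule on 3 via w0Rw1]
15. []a, w1   [[]-rule on 4 via w0Rw1]
16. a, w1   [[]-rule on 7 via w0Rw1]
17. ~b, w1   [[]-rule on 13 via w1Rw1]
18. ~(c & []~b), w1   [~&-rule on 14 (branches; this branch)]
19. ~[]~b, w1   [~&-rule on 18 (branches; this branch)]
20. b, w2   [~[]-rule on 10: fresh world w2, w0Rw2]
21. ~([]a & (c & []~b)), w2   [~<>-rule on 3 via w0Rw2]
22. []a, w2   [[]-rule on 4 via w0Rw2]
23. a, w2   [[]-rule on 7 via w0Rw2]
24. ~(c & []~b), w2   [~&-rule on 21 (branches; this branch)]
25. ~[]~b, w2   [~&-rule on 24 (branches; this branch)]
26. b, w3   [~[]-rule on 19: fresh world w3, w1Rw3]
27. ~b, w3   [[]-rule on 13 via w1Rw3]
Accessibility: w0Rw0, w0Rw1, w0Rw2, w1Rw1, w1Rw3, w2Rw2, w3Rw3
Branch closes: b and ~b both at w3.
Every branch closes; the branch above is one of them.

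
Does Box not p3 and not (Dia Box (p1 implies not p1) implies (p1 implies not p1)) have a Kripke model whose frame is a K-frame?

Yes, satisfiable

1. Box not p3 and not (Dia Box (p1 implies not p1) implies (p1 implies not p1)), w0
2. Box not p3, w0
3. not (Dia Box (p1 implies not p1) implies (p1 implies not p1)), w0
4. Dia Box (p1 implies not p1), w0
5. not (p1 implies not p1), w0
6. p1, w0
7. Box (p1 implies not p1), w1
8. not p3, w1
Accessibility: w0Rw1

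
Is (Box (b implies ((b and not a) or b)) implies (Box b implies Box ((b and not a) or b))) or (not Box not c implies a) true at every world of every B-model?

Valid in B

Tableau for the negation not ((Box (b implies ((b and not a) or b)) implies (Box b implies Box ((b and not a) or b))) or (not Box not c implies a)):
1. not ((Box (b implies ((b and not a) or b)) implies (Box b implies Box ((b and not a) or b))) or (not Box not c implies a)), u
2. not (Box (b implies ((b and not a) or b)) implies (Box b implies Box ((b and not a) or b))), u
3. not (not Box not c implies a), u
4. Box (b implies ((b and not a) or b)), u
5. not (Box b implies Box ((b and not a) or b)), u
6. not Box not c, u
7. not a, u
8. Box b, u
9. not Box ((b and not a) or b), u
10. b implies ((b and not a) or b), u
11. b, u
12. (b and not a) or b, u
13. b and not a, u
14. c, v
15. b implies ((b and not a) or b), v
16. b, v
17. (b and not a) or b, v
18. b and not a, v
19. not a, v
20. not ((b and not a) or b), w
21. not (b and not a), w
22. not b, w
23. b implies ((b and not a) or b), w
24. b, w
Accessibility: uRu, uRv, uRw, vRu, vRv, wRu, wRw
Branch closes: b and not b both at w.
Every branch of the negation's tableau closes; the branch above is one of them.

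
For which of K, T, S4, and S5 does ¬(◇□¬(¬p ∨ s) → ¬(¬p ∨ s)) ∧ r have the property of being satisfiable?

K, T, S4

S4-tableau for the formula:
1. ¬(◇□¬(¬p ∨ s) → ¬(¬p ∨ s)) ∧ r, w0
2. ¬(◇□¬(¬p ∨ s) → ¬(¬p ∨ s)), w0
3. r, w0
4. ◇□¬(¬p ∨ s), w0
5. ¬p ∨ s, w0
6. s, w0
7. □¬(¬p ∨ s), w1
8. ¬(¬p ∨ s), w1
9. p, w1
10. ¬s, w1
Accessibility: w0Rw0, w0Rw1, w1Rw1
Complete open branch: satisfiable in S4, hence also in K, T (this S4-model is also a K-model and a T-model).
S5-tableau for the formula:
1. ¬(◇□¬(¬p ∨ s) → ¬(¬p ∨ s)) ∧ r, w0
2. ¬(◇□¬(¬p ∨ s) → ¬(¬p ∨ s)), w0
3. r, w0
4. ◇□¬(¬p ∨ s), w0
5. ¬p ∨ s, w0
6. s, w0
7. □¬(¬p ∨ s), w1
8. ¬(¬p ∨ s), w0
9. p, w0
10. ¬s, w0
Accessibility: w0Rw0, w0Rw1, w1Rw0, w1Rw1
Branch closes: s and ¬s both at w0.
Every branch closes (one shown): unsatisfiable in S5.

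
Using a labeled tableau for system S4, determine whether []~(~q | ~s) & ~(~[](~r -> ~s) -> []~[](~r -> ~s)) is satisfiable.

Satisfiable (open branch found)

1. []~(~q | ~s) & ~(~[](~r -> ~s) -> []~[](~r -> ~s)), w0
2. []~(~q | ~s), w0
3. ~(~[](~r -> ~s) -> []~[](~r -> ~s)), w0
4. ~[](~r -> ~s), w0
5. ~[]~[](~r -> ~s), w0
6. ~(~q | ~s), w0
7. q, w0
8. s, w0
9. ~(~r -> ~s), w1
10. ~r, w1
11. s, w1
12. ~(~q | ~s), w1
13. q, w1
14. [](~r -> ~s), w2
15. ~(~q | ~s), w2
16. q, w2
17. s, w2
18. ~r -> ~s, w2
19. r, w2
Accessibility: w0Rw0, w0Rw1, w0Rw2, w1Rw1, w2Rw2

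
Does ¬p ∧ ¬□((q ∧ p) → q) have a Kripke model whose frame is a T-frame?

1. ¬p ∧ ¬□((q ∧ p) → q), u
2. ¬p, u   [∧-rule on 1]
3. ¬□((q ∧ p) → q), u   [∧-rule on 1]
4. ¬((q ∧ p) → q), v   [¬□-rule on 3: fresh world v, uRv]
5. q ∧ p, v   [¬→-rule on 4]
6. ¬q, v   [¬→-rule on 4]
7. q, v   [∧-rule on 5]
8. p, v   [∧-rule on 5]
Accessibility: uRu, uRv, vRv
Branch closes: q and ¬q both at v.
Every branch closes; the branch above is one of them.

Unsatisfiable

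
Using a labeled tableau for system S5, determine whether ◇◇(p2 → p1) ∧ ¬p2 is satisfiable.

Satisfiable (open branch found)

1. ◇◇(p2 → p1) ∧ ¬p2, w0
2. ◇◇(p2 → p1), w0
3. ¬p2, w0
4. ◇(p2 → p1), w1
5. p2 → p1, w2
6. p1, w2
Accessibility: w0Rw0, w0Rw1, w0Rw2, w1Rw0, w1Rw1, w1Rw2, w2Rw0, w2Rw1, w2Rw2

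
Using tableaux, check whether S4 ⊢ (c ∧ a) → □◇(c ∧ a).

Invalid (countermodel exists)

Tableau for the negation ¬((c ∧ a) → □◇(c ∧ a)):
1. ¬((c ∧ a) → □◇(c ∧ a)), w0
2. c ∧ a, w0
3. ¬□◇(c ∧ a), w0
4. c, w0
5. a, w0
6. ¬◇(c ∧ a), w1
7. ¬(c ∧ a), w1
8. ¬a, w1
Accessibility: w0Rw0, w0Rw1, w1Rw1
The negation has an open branch (countermodel exists).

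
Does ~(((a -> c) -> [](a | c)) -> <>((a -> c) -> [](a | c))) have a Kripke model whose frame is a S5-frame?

Unsatisfiable

1. ~(((a -> c) -> [](a | c)) -> <>((a -> c) -> [](a | c))), 0
2. (a -> c) -> [](a | c), 0
3. ~<>((a -> c) -> [](a | c)), 0
4. ~((a -> c) -> [](a | c)), 0
5. a -> c, 0
6. ~[](a | c), 0
7. [](a | c), 0
8. a | c, 0
9. c, 0
10. ~(a | c), 1
11. ~a, 1
12. ~c, 1
13. ~((a -> c) -> [](a | c)), 1
14. a -> c, 1
15. ~[](a | c), 1
16. a | c, 1
17. c, 1
Accessibility: 0R0, 0R1, 1R0, 1R1
Branch closes: c and ~c both at 1.
All branches of the tableau close; one closing branch shown above.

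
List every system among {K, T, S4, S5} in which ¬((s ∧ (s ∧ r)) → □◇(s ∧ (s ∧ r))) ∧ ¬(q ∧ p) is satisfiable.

S5-tableau for the formula:
1. ¬((s ∧ (s ∧ r)) → □◇(s ∧ (s ∧ r))) ∧ ¬(q ∧ p), w0
2. ¬((s ∧ (s ∧ r)) → □◇(s ∧ (s ∧ r))), w0   [∧-rule on 1]
3. ¬(q ∧ p), w0   [∧-rule on 1]
4. s ∧ (s ∧ r), w0   [¬→-rule on 2]
5. ¬□◇(s ∧ (s ∧ r)), w0   [¬→-rule on 2]
6. s, w0   [∧-rule on 4]
7. s ∧ r, w0   [∧-rule on 4]
8. r, w0   [∧-rule on 7]
9. ¬p, w0   [¬∧-rule on 3 (branches; this branch)]
10. ¬◇(s ∧ (s ∧ r)), w1   [¬□-rule on 5: fresh world w1, w0Rw1]
11. ¬(s ∧ (s ∧ r)), w0   [¬◇-rule on 10 via w1Rw0]
12. ¬(s ∧ (s ∧ r)), w1   [¬◇-rule on 10 via w1Rw1]
13. ¬(s ∧ r), w0   [¬∧-rule on 11 (branches; this branch)]
14. ¬(s ∧ r), w1   [¬∧-rule on 12 (branches; this branch)]
15. ¬r, w0   [¬∧-rule on 13 (branches; this branch)]
Accessibility: w0Rw0, w0Rw1, w1Rw0, w1Rw1
Branch closes: r and ¬r both at w0.
Every branch closes (one shown): unsatisfiable in S5.
S4-tableau for the formula:
1. ¬((s ∧ (s ∧ r)) → □◇(s ∧ (s ∧ r))) ∧ ¬(q ∧ p), w0
2. ¬((s ∧ (s ∧ r)) → □◇(s ∧ (s ∧ r))), w0   [∧-rule on 1]
3. ¬(q ∧ p), w0   [∧-rule on 1]
4. s ∧ (s ∧ r), w0   [¬→-rule on 2]
5. ¬□◇(s ∧ (s ∧ r)), w0   [¬→-rule on 2]
6. s, w0   [∧-rule on 4]
7. s ∧ r, w0   [∧-rule on 4]
8. r, w0   [∧-rule on 7]
9. ¬p, w0   [¬∧-rule on 3 (branches; this branch)]
10. ¬◇(s ∧ (s ∧ r)), w1   [¬□-rule on 5: fresh world w1, w0Rw1]
11. ¬(s ∧ (s ∧ r)), w1   [¬◇-rule on 10 via w1Rw1]
12. ¬(s ∧ r), w1   [¬∧-rule on 11 (branches; this branch)]
13. ¬r, w1   [¬∧-rule on 12 (branches; this branch)]
Accessibility: w0Rw0, w0Rw1, w1Rw1
Complete open branch: satisfiable in S4, hence also in K, T (this S4-model is also a K-model and a T-model).

K, T, S4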